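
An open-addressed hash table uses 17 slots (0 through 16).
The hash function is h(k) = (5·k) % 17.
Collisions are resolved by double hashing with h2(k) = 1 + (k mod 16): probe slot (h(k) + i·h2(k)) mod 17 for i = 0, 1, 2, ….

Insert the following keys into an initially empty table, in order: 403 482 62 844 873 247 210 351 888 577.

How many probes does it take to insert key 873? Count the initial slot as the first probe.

2

403 hashes to 9; slot 9 is free => place at 9.
482 hashes to 13; slot 13 is free => place at 13.
62 hashes to 4; slot 4 is free => place at 4.
844 hashes to 4, h2=13; 4 taken => place at 0.
873 hashes to 13, h2=10; 13 taken => place at 6.
247 hashes to 11; slot 11 is free => place at 11.
210 hashes to 13, h2=3; 13 taken => place at 16.
351 hashes to 4, h2=16; 4 taken => place at 3.
888 hashes to 3, h2=9; 3 taken => place at 12.
577 hashes to 12, h2=2; 12 taken => place at 14.
Table: [844, —, —, 351, 62, —, 873, —, —, 403, —, 247, 888, 482, 577, —, 210]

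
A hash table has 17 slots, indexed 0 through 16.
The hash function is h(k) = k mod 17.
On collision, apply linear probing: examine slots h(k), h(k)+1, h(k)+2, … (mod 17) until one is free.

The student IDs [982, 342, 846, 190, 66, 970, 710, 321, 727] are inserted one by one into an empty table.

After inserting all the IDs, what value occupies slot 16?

710

Insert 982: h=13, slot 13 empty → index 13.
Insert 342: h=2, slot 2 empty → index 2.
Insert 846: h=13, slot 13 occupied → index 14.
Insert 190: h=3, slot 3 empty → index 3.
Insert 66: h=15, slot 15 empty → index 15.
Insert 970: h=1, slot 1 empty → index 1.
Insert 710: h=13, slots 13,14,15 occupied → index 16.
Insert 321: h=15, slots 15,16 occupied → index 0.
Insert 727: h=13, slots 13,14,15,16,0,1,2,3 occupied → index 4.
Table: [321, 970, 342, 190, 727, ∅, ∅, ∅, ∅, ∅, ∅, ∅, ∅, 982, 846, 66, 710]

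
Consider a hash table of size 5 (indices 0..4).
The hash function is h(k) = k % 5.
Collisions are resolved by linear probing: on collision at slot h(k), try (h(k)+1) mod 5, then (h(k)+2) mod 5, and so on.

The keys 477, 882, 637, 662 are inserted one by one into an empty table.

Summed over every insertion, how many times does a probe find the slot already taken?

6

Insert 477: h=2, slot 2 empty => index 2.
Insert 882: h=2, slot 2 occupied => index 3.
Insert 637: h=2, slots 2,3 occupied => index 4.
Insert 662: h=2, slots 2,3,4 occupied => index 0.
Table: [662, _, 477, 882, 637]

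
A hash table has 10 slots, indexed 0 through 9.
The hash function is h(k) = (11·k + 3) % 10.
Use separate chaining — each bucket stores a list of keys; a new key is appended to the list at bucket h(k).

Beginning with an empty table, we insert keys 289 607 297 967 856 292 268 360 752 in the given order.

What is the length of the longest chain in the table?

3

Insert 289: h=2, bucket 2 empty -> new chain.
Insert 607: h=0, bucket 0 empty -> new chain.
Insert 297: h=0, bucket 0 nonempty -> append to chain.
Insert 967: h=0, bucket 0 nonempty -> append to chain.
Insert 856: h=9, bucket 9 empty -> new chain.
Insert 292: h=5, bucket 5 empty -> new chain.
Insert 268: h=1, bucket 1 empty -> new chain.
Insert 360: h=3, bucket 3 empty -> new chain.
Insert 752: h=5, bucket 5 nonempty -> append to chain.
Final buckets:
0: 607 -> 297 -> 967
1: 268
2: 289
3: 360
4: -
5: 292 -> 752
6: -
7: -
8: -
9: 856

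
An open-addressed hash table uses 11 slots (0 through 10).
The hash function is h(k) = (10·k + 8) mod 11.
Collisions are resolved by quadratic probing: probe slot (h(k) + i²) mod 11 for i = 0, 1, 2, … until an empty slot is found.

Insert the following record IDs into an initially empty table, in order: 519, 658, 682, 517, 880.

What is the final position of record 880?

519 hashes to 6; slot 6 is free => place at 6.
658 hashes to 10; slot 10 is free => place at 10.
682 hashes to 8; slot 8 is free => place at 8.
517 hashes to 8; 8 taken => place at 9.
880 hashes to 8; 8,9 taken => place at 1.
Table: [_, 880, _, _, _, _, 519, _, 682, 517, 658]

1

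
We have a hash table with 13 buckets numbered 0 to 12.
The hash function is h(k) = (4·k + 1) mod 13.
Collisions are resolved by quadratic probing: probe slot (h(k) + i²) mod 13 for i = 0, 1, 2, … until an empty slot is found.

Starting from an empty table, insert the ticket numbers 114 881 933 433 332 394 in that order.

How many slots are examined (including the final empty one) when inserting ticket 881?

Insert 114: h=2, slot 2 empty => index 2.
Insert 881: h=2, slot 2 occupied => index 3.
Insert 933: h=2, slots 2,3 occupied => index 6.
Insert 433: h=4, slot 4 empty => index 4.
Insert 332: h=3, slots 3,4 occupied => index 7.
Insert 394: h=4, slot 4 occupied => index 5.
Table: [-, -, 114, 881, 433, 394, 933, 332, -, -, -, -, -]

2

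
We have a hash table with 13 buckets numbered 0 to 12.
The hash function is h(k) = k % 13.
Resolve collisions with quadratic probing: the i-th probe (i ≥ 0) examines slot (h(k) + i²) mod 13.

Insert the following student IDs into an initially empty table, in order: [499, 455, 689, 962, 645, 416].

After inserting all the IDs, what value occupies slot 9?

416

Insert 499: h=5, slot 5 empty → index 5.
Insert 455: h=0, slot 0 empty → index 0.
Insert 689: h=0, slot 0 occupied → index 1.
Insert 962: h=0, slots 0,1 occupied → index 4.
Insert 645: h=8, slot 8 empty → index 8.
Insert 416: h=0, slots 0,1,4 occupied → index 9.
Table: [455, 689, ∅, ∅, 962, 499, ∅, ∅, 645, 416, ∅, ∅, ∅]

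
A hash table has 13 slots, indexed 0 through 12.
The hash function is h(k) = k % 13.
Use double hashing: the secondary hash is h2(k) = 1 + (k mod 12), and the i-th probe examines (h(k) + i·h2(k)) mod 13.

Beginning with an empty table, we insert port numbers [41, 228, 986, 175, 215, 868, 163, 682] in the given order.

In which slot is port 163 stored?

41 hashes to 2; slot 2 is free => place at 2.
228 hashes to 7; slot 7 is free => place at 7.
986 hashes to 11; slot 11 is free => place at 11.
175 hashes to 6; slot 6 is free => place at 6.
215 hashes to 7, h2=12; 7,6 taken => place at 5.
868 hashes to 10; slot 10 is free => place at 10.
163 hashes to 7, h2=8; 7,2,10,5 taken => place at 0.
682 hashes to 6, h2=11; 6 taken => place at 4.
Table: [163, ., 41, ., 682, 215, 175, 228, ., ., 868, 986, .]

0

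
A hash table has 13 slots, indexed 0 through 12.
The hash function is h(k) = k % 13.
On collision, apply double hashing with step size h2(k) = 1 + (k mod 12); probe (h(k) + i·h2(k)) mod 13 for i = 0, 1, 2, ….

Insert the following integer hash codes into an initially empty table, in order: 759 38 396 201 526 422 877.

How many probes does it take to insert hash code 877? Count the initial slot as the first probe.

2

759 hashes to 5; slot 5 is free → place at 5.
38 hashes to 12; slot 12 is free → place at 12.
396 hashes to 6; slot 6 is free → place at 6.
201 hashes to 6, h2=10; 6 taken → place at 3.
526 hashes to 6, h2=11; 6 taken → place at 4.
422 hashes to 6, h2=3; 6 taken → place at 9.
877 hashes to 6, h2=2; 6 taken → place at 8.
Table: [_, _, _, 201, 526, 759, 396, _, 877, 422, _, _, 38]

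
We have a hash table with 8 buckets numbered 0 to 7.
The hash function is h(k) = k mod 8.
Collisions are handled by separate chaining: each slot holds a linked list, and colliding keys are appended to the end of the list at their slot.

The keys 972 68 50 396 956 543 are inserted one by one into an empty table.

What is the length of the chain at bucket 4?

4

Insert 972: h=4, bucket 4 empty -> new chain.
Insert 68: h=4, bucket 4 nonempty -> append to chain.
Insert 50: h=2, bucket 2 empty -> new chain.
Insert 396: h=4, bucket 4 nonempty -> append to chain.
Insert 956: h=4, bucket 4 nonempty -> append to chain.
Insert 543: h=7, bucket 7 empty -> new chain.
Final buckets:
0: ∅
1: ∅
2: 50
3: ∅
4: 972 -> 68 -> 396 -> 956
5: ∅
6: ∅
7: 543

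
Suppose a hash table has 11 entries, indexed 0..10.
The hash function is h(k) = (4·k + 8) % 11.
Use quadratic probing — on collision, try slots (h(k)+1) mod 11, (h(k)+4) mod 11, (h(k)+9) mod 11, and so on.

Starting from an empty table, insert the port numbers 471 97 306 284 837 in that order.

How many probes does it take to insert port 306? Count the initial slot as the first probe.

3

Insert 471: h=0, slot 0 empty -> index 0.
Insert 97: h=0, slot 0 occupied -> index 1.
Insert 306: h=0, slots 0,1 occupied -> index 4.
Insert 284: h=0, slots 0,1,4 occupied -> index 9.
Insert 837: h=1, slot 1 occupied -> index 2.
Table: [471, 97, 837, ., 306, ., ., ., ., 284, .]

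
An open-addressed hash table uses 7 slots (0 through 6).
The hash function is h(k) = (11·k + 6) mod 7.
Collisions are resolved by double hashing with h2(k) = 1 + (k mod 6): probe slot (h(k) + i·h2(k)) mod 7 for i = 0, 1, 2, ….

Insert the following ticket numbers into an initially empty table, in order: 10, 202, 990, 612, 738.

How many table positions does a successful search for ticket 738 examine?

10 hashes to 4; slot 4 is free → place at 4.
202 hashes to 2; slot 2 is free → place at 2.
990 hashes to 4, h2=1; 4 taken → place at 5.
612 hashes to 4, h2=1; 4,5 taken → place at 6.
738 hashes to 4, h2=1; 4,5,6 taken → place at 0.
Table: [738, _, 202, _, 10, 990, 612]
Lookup 738: h=4, h2=1, probe 4,5,6,0 → found at 0.

4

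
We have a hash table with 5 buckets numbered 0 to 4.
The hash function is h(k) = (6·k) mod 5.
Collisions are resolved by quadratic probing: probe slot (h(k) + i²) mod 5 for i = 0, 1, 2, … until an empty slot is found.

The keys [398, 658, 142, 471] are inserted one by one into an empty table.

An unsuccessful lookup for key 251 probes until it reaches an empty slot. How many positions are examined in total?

398 hashes to 3; slot 3 is free => place at 3.
658 hashes to 3; 3 taken => place at 4.
142 hashes to 2; slot 2 is free => place at 2.
471 hashes to 1; slot 1 is free => place at 1.
Table: [_, 471, 142, 398, 658]
Lookup 251: h=1, probe 1,2,0 → slot 0 empty, not found.

3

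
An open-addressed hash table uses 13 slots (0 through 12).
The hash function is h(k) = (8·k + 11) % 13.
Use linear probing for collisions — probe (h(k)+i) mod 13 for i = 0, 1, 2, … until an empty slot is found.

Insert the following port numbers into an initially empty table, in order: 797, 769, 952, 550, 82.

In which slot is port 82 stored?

Insert 797: h=4, slot 4 empty -> index 4.
Insert 769: h=1, slot 1 empty -> index 1.
Insert 952: h=9, slot 9 empty -> index 9.
Insert 550: h=4, slot 4 occupied -> index 5.
Insert 82: h=4, slots 4,5 occupied -> index 6.
Table: [∅, 769, ∅, ∅, 797, 550, 82, ∅, ∅, 952, ∅, ∅, ∅]

6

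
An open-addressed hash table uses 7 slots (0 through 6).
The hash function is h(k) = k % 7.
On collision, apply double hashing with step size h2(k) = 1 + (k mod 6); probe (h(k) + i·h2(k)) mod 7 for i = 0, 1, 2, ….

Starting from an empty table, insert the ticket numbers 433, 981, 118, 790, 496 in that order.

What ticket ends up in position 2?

790

Insert 433: h=6, slot 6 empty => index 6.
Insert 981: h=1, slot 1 empty => index 1.
Insert 118: h=6, h2=5, slot 6 occupied => index 4.
Insert 790: h=6, h2=5, slots 6,4 occupied => index 2.
Insert 496: h=6, h2=5, slots 6,4,2 occupied => index 0.
Table: [496, 981, 790, _, 118, _, 433]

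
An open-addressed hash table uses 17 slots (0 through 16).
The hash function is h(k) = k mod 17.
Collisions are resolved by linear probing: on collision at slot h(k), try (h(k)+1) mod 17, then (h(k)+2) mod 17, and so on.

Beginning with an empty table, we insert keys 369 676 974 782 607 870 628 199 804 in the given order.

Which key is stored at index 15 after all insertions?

369 hashes to 12; slot 12 is free => place at 12.
676 hashes to 13; slot 13 is free => place at 13.
974 hashes to 5; slot 5 is free => place at 5.
782 hashes to 0; slot 0 is free => place at 0.
607 hashes to 12; 12,13 taken => place at 14.
870 hashes to 3; slot 3 is free => place at 3.
628 hashes to 16; slot 16 is free => place at 16.
199 hashes to 12; 12,13,14 taken => place at 15.
804 hashes to 5; 5 taken => place at 6.
Table: [782, —, —, 870, —, 974, 804, —, —, —, —, —, 369, 676, 607, 199, 628]

199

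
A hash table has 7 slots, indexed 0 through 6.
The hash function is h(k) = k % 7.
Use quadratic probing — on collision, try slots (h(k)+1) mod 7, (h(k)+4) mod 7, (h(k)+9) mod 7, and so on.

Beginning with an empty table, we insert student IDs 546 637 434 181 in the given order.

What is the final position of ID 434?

4

546: h=0 => slot 0
637: h=0, probe 0,1 => slot 1
434: h=0, probe 0,1,4 => slot 4
181: h=6 => slot 6
Table: [546, 637, _, _, 434, _, 181]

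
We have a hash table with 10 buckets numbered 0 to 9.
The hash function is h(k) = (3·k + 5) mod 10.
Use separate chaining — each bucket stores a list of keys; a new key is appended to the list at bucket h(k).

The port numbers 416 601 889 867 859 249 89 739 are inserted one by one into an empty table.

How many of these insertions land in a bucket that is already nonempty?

4

Insert 416: h=3, bucket 3 empty -> new chain.
Insert 601: h=8, bucket 8 empty -> new chain.
Insert 889: h=2, bucket 2 empty -> new chain.
Insert 867: h=6, bucket 6 empty -> new chain.
Insert 859: h=2, bucket 2 nonempty -> append to chain.
Insert 249: h=2, bucket 2 nonempty -> append to chain.
Insert 89: h=2, bucket 2 nonempty -> append to chain.
Insert 739: h=2, bucket 2 nonempty -> append to chain.
Final buckets:
0: ∅
1: ∅
2: 889 -> 859 -> 249 -> 89 -> 739
3: 416
4: ∅
5: ∅
6: 867
7: ∅
8: 601
9: ∅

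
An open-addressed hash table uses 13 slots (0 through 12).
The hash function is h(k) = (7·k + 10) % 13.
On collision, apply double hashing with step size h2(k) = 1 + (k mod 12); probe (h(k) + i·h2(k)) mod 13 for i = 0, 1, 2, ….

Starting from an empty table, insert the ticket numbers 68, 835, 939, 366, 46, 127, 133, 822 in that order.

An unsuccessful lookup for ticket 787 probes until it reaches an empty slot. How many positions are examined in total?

3

68 hashes to 5; slot 5 is free -> place at 5.
835 hashes to 5, h2=8; 5 taken -> place at 0.
939 hashes to 5, h2=4; 5 taken -> place at 9.
366 hashes to 11; slot 11 is free -> place at 11.
46 hashes to 7; slot 7 is free -> place at 7.
127 hashes to 2; slot 2 is free -> place at 2.
133 hashes to 5, h2=2; 5,7,9,11,0,2 taken -> place at 4.
822 hashes to 5, h2=7; 5 taken -> place at 12.
Table: [835, -, 127, -, 133, 68, -, 46, -, 939, -, 366, 822]
Lookup 787: h=7, h2=8, probe 7,2,10 → slot 10 empty, not found.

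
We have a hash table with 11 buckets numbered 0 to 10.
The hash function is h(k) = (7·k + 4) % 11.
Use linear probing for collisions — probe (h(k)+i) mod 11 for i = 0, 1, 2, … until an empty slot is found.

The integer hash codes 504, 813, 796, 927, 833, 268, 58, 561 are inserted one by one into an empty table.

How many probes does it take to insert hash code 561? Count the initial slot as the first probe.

Insert 504: h=1, slot 1 empty → index 1.
Insert 813: h=8, slot 8 empty → index 8.
Insert 796: h=10, slot 10 empty → index 10.
Insert 927: h=3, slot 3 empty → index 3.
Insert 833: h=5, slot 5 empty → index 5.
Insert 268: h=10, slot 10 occupied → index 0.
Insert 58: h=3, slot 3 occupied → index 4.
Insert 561: h=4, slots 4,5 occupied → index 6.
Table: [268, 504, —, 927, 58, 833, 561, —, 813, —, 796]

3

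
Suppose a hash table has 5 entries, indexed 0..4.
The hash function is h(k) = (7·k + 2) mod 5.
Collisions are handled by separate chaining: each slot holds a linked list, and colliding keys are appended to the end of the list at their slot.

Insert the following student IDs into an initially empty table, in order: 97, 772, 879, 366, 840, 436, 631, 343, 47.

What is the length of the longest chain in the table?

3

97 → bucket 1
772 → bucket 1 (collision)
879 → bucket 0
366 → bucket 4
840 → bucket 2
436 → bucket 4 (collision)
631 → bucket 4 (collision)
343 → bucket 3
47 → bucket 1 (collision)
Final buckets:
0: 879
1: 97 -> 772 -> 47
2: 840
3: 343
4: 366 -> 436 -> 631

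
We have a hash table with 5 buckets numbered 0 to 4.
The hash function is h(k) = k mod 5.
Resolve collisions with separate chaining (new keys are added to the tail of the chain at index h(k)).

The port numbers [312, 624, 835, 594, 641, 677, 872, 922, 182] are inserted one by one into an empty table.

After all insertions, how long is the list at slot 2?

5

312 -> bucket 2
624 -> bucket 4
835 -> bucket 0
594 -> bucket 4 (collision)
641 -> bucket 1
677 -> bucket 2 (collision)
872 -> bucket 2 (collision)
922 -> bucket 2 (collision)
182 -> bucket 2 (collision)
Final buckets:
0: 835
1: 641
2: 312 -> 677 -> 872 -> 922 -> 182
3: —
4: 624 -> 594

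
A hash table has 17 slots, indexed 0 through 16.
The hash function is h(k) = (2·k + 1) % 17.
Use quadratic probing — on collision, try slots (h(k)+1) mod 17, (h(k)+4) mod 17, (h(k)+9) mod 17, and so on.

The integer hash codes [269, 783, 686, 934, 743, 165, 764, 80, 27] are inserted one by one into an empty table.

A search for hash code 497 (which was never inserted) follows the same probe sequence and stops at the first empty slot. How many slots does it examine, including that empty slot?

Insert 269: h=12, slot 12 empty -> index 12.
Insert 783: h=3, slot 3 empty -> index 3.
Insert 686: h=13, slot 13 empty -> index 13.
Insert 934: h=16, slot 16 empty -> index 16.
Insert 743: h=8, slot 8 empty -> index 8.
Insert 165: h=8, slot 8 occupied -> index 9.
Insert 764: h=16, slot 16 occupied -> index 0.
Insert 80: h=8, slots 8,9,12,0 occupied -> index 7.
Insert 27: h=4, slot 4 empty -> index 4.
Table: [764, _, _, 783, 27, _, _, 80, 743, 165, _, _, 269, 686, _, _, 934]
Lookup 497: h=9, probe 9,10 → slot 10 empty, not found.

2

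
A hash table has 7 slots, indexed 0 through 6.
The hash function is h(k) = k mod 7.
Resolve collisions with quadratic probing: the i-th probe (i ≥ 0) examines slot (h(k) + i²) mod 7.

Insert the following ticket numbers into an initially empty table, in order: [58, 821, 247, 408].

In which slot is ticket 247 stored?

58: h=2 → slot 2
821: h=2, probe 2,3 → slot 3
247: h=2, probe 2,3,6 → slot 6
408: h=2, probe 2,3,6,4 → slot 4
Table: [—, —, 58, 821, 408, —, 247]

6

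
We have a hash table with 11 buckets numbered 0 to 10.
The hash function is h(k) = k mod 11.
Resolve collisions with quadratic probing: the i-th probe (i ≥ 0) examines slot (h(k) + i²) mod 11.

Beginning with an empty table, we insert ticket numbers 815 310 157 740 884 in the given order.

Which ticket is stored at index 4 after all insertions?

Insert 815: h=1, slot 1 empty → index 1.
Insert 310: h=2, slot 2 empty → index 2.
Insert 157: h=3, slot 3 empty → index 3.
Insert 740: h=3, slot 3 occupied → index 4.
Insert 884: h=4, slot 4 occupied → index 5.
Table: [—, 815, 310, 157, 740, 884, —, —, —, —, —]

740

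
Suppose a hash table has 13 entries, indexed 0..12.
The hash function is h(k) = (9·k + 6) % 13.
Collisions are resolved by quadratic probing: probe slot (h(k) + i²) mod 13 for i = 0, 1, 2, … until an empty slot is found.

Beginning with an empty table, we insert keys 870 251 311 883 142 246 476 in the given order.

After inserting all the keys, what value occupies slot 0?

Insert 870: h=10, slot 10 empty → index 10.
Insert 251: h=3, slot 3 empty → index 3.
Insert 311: h=10, slot 10 occupied → index 11.
Insert 883: h=10, slots 10,11 occupied → index 1.
Insert 142: h=10, slots 10,11,1 occupied → index 6.
Insert 246: h=10, slots 10,11,1,6 occupied → index 0.
Insert 476: h=0, slots 0,1 occupied → index 4.
Table: [246, 883, ., 251, 476, ., 142, ., ., ., 870, 311, .]

246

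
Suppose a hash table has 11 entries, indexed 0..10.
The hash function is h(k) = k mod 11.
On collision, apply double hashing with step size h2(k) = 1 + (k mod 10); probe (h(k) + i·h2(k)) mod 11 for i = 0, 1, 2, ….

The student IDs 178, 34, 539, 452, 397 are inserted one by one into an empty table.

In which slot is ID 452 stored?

Insert 178: h=2, slot 2 empty => index 2.
Insert 34: h=1, slot 1 empty => index 1.
Insert 539: h=0, slot 0 empty => index 0.
Insert 452: h=1, h2=3, slot 1 occupied => index 4.
Insert 397: h=1, h2=8, slot 1 occupied => index 9.
Table: [539, 34, 178, ., 452, ., ., ., ., 397, .]

4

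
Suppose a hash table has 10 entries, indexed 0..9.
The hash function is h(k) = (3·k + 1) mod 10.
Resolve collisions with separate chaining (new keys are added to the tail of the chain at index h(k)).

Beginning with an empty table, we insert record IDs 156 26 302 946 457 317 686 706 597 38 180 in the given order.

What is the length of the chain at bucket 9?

5

Insert 156: h=9, bucket 9 empty → new chain.
Insert 26: h=9, bucket 9 nonempty → append to chain.
Insert 302: h=7, bucket 7 empty → new chain.
Insert 946: h=9, bucket 9 nonempty → append to chain.
Insert 457: h=2, bucket 2 empty → new chain.
Insert 317: h=2, bucket 2 nonempty → append to chain.
Insert 686: h=9, bucket 9 nonempty → append to chain.
Insert 706: h=9, bucket 9 nonempty → append to chain.
Insert 597: h=2, bucket 2 nonempty → append to chain.
Insert 38: h=5, bucket 5 empty → new chain.
Insert 180: h=1, bucket 1 empty → new chain.
Final buckets:
0: .
1: 180
2: 457 -> 317 -> 597
3: .
4: .
5: 38
6: .
7: 302
8: .
9: 156 -> 26 -> 946 -> 686 -> 706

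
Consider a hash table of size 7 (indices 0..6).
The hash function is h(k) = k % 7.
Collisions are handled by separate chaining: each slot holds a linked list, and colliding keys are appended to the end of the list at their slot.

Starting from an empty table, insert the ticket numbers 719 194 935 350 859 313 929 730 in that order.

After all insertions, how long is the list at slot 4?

1

719 → bucket 5
194 → bucket 5 (collision)
935 → bucket 4
350 → bucket 0
859 → bucket 5 (collision)
313 → bucket 5 (collision)
929 → bucket 5 (collision)
730 → bucket 2
Final buckets:
0: 350
1: -
2: 730
3: -
4: 935
5: 719 -> 194 -> 859 -> 313 -> 929
6: -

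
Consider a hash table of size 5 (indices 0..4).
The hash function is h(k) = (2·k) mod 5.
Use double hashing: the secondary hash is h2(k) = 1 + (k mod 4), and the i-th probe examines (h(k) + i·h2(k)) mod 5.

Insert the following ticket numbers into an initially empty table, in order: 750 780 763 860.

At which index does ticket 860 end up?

750 hashes to 0; slot 0 is free => place at 0.
780 hashes to 0, h2=1; 0 taken => place at 1.
763 hashes to 1, h2=4; 1,0 taken => place at 4.
860 hashes to 0, h2=1; 0,1 taken => place at 2.
Table: [750, 780, 860, _, 763]

2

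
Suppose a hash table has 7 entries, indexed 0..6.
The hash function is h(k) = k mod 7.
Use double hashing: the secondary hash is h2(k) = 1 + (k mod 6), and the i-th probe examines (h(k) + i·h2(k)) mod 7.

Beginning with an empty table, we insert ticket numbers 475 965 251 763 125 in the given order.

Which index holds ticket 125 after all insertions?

475: h=6 => slot 6
965: h=6, h2=6, probe 6,5 => slot 5
251: h=6, h2=6, probe 6,5,4 => slot 4
763: h=0 => slot 0
125: h=6, h2=6, probe 6,5,4,3 => slot 3
Table: [763, -, -, 125, 251, 965, 475]

3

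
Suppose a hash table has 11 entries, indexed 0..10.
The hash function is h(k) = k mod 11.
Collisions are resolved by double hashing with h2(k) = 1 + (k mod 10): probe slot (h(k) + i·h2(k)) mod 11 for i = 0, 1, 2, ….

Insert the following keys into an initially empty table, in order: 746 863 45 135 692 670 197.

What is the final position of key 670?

Insert 746: h=9, slot 9 empty => index 9.
Insert 863: h=5, slot 5 empty => index 5.
Insert 45: h=1, slot 1 empty => index 1.
Insert 135: h=3, slot 3 empty => index 3.
Insert 692: h=10, slot 10 empty => index 10.
Insert 670: h=10, h2=1, slot 10 occupied => index 0.
Insert 197: h=10, h2=8, slot 10 occupied => index 7.
Table: [670, 45, ., 135, ., 863, ., 197, ., 746, 692]

0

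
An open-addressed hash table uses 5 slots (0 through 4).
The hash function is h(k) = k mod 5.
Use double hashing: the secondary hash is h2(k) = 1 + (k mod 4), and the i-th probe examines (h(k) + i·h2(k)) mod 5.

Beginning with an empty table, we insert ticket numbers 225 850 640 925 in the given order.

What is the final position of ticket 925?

225: h=0 → slot 0
850: h=0, h2=3, probe 0,3 → slot 3
640: h=0, h2=1, probe 0,1 → slot 1
925: h=0, h2=2, probe 0,2 → slot 2
Table: [225, 640, 925, 850, .]

2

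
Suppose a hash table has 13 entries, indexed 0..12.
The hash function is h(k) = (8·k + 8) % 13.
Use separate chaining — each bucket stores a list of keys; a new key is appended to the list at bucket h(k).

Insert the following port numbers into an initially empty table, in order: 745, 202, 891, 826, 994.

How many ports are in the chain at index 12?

3

745 → bucket 1
202 → bucket 12
891 → bucket 12 (collision)
826 → bucket 12 (collision)
994 → bucket 4
Final buckets:
0: _
1: 745
2: _
3: _
4: 994
5: _
6: _
7: _
8: _
9: _
10: _
11: _
12: 202 -> 891 -> 826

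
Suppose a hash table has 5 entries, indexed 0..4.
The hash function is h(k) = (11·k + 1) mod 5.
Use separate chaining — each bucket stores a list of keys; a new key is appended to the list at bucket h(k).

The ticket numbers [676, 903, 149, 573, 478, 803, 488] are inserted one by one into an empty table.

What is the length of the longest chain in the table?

Insert 676: h=2, bucket 2 empty → new chain.
Insert 903: h=4, bucket 4 empty → new chain.
Insert 149: h=0, bucket 0 empty → new chain.
Insert 573: h=4, bucket 4 nonempty → append to chain.
Insert 478: h=4, bucket 4 nonempty → append to chain.
Insert 803: h=4, bucket 4 nonempty → append to chain.
Insert 488: h=4, bucket 4 nonempty → append to chain.
Final buckets:
0: 149
1: _
2: 676
3: _
4: 903 -> 573 -> 478 -> 803 -> 488

5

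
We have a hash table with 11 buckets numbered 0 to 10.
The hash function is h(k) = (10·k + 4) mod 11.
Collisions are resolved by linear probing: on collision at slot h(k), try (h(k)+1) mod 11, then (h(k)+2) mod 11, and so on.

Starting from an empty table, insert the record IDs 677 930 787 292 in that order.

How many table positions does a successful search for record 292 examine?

4

677: h=9 -> slot 9
930: h=9, probe 9,10 -> slot 10
787: h=9, probe 9,10,0 -> slot 0
292: h=9, probe 9,10,0,1 -> slot 1
Table: [787, 292, -, -, -, -, -, -, -, 677, 930]
Lookup 292: h=9, probe 9,10,0,1 → found at 1.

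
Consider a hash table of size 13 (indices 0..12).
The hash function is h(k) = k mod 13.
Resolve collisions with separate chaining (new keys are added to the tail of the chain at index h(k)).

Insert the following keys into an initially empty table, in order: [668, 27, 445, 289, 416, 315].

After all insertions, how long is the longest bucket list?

668 -> bucket 5
27 -> bucket 1
445 -> bucket 3
289 -> bucket 3 (collision)
416 -> bucket 0
315 -> bucket 3 (collision)
Final buckets:
0: 416
1: 27
2: —
3: 445 -> 289 -> 315
4: —
5: 668
6: —
7: —
8: —
9: —
10: —
11: —
12: —

3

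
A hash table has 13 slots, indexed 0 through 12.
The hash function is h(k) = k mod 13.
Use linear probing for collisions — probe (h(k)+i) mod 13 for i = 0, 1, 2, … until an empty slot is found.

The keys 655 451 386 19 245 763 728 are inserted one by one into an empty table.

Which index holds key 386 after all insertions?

10

655: h=5 → slot 5
451: h=9 → slot 9
386: h=9, probe 9,10 → slot 10
19: h=6 → slot 6
245: h=11 → slot 11
763: h=9, probe 9,10,11,12 → slot 12
728: h=0 → slot 0
Table: [728, ., ., ., ., 655, 19, ., ., 451, 386, 245, 763]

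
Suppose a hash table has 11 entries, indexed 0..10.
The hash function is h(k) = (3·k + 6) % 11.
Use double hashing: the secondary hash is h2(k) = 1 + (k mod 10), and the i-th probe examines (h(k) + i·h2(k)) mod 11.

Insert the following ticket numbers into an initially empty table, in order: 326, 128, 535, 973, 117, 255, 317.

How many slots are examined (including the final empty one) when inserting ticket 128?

Insert 326: h=5, slot 5 empty → index 5.
Insert 128: h=5, h2=9, slot 5 occupied → index 3.
Insert 535: h=5, h2=6, slot 5 occupied → index 0.
Insert 973: h=10, slot 10 empty → index 10.
Insert 117: h=5, h2=8, slot 5 occupied → index 2.
Insert 255: h=1, slot 1 empty → index 1.
Insert 317: h=0, h2=8, slot 0 occupied → index 8.
Table: [535, 255, 117, 128, -, 326, -, -, 317, -, 973]

2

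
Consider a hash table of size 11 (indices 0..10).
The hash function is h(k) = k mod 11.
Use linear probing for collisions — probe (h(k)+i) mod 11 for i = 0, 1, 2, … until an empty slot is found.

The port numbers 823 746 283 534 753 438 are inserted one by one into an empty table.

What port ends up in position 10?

823: h=9 -> slot 9
746: h=9, probe 9,10 -> slot 10
283: h=8 -> slot 8
534: h=6 -> slot 6
753: h=5 -> slot 5
438: h=9, probe 9,10,0 -> slot 0
Table: [438, ., ., ., ., 753, 534, ., 283, 823, 746]

746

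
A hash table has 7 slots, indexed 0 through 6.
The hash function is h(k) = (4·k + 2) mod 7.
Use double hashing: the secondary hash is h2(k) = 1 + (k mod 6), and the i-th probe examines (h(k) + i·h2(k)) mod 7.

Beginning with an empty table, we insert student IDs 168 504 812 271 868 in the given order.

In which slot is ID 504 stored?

3

Insert 168: h=2, slot 2 empty => index 2.
Insert 504: h=2, h2=1, slot 2 occupied => index 3.
Insert 812: h=2, h2=3, slot 2 occupied => index 5.
Insert 271: h=1, slot 1 empty => index 1.
Insert 868: h=2, h2=5, slot 2 occupied => index 0.
Table: [868, 271, 168, 504, ., 812, .]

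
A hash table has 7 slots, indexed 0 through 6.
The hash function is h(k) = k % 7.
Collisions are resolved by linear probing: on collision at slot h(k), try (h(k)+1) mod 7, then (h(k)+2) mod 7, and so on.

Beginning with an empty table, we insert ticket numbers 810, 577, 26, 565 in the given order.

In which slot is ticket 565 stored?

0

Insert 810: h=5, slot 5 empty -> index 5.
Insert 577: h=3, slot 3 empty -> index 3.
Insert 26: h=5, slot 5 occupied -> index 6.
Insert 565: h=5, slots 5,6 occupied -> index 0.
Table: [565, -, -, 577, -, 810, 26]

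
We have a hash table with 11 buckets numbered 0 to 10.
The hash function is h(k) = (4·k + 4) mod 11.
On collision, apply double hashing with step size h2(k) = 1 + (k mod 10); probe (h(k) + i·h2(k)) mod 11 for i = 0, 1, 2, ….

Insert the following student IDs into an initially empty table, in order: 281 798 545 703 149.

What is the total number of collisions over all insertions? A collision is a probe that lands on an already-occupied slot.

281 hashes to 6; slot 6 is free => place at 6.
798 hashes to 6, h2=9; 6 taken => place at 4.
545 hashes to 6, h2=6; 6 taken => place at 1.
703 hashes to 0; slot 0 is free => place at 0.
149 hashes to 6, h2=10; 6 taken => place at 5.
Table: [703, 545, ., ., 798, 149, 281, ., ., ., .]

3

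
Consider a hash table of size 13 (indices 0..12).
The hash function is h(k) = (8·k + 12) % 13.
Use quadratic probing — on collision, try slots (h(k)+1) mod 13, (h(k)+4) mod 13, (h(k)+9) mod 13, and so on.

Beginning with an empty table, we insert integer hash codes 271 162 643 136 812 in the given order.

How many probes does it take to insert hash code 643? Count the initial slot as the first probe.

3

Insert 271: h=9, slot 9 empty → index 9.
Insert 162: h=8, slot 8 empty → index 8.
Insert 643: h=8, slots 8,9 occupied → index 12.
Insert 136: h=8, slots 8,9,12 occupied → index 4.
Insert 812: h=8, slots 8,9,12,4 occupied → index 11.
Table: [-, -, -, -, 136, -, -, -, 162, 271, -, 812, 643]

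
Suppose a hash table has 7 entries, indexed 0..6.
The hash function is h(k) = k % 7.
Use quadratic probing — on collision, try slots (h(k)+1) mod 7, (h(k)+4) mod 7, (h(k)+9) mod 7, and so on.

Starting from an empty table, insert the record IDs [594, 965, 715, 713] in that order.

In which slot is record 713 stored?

594: h=6 => slot 6
965: h=6, probe 6,0 => slot 0
715: h=1 => slot 1
713: h=6, probe 6,0,3 => slot 3
Table: [965, 715, _, 713, _, _, 594]

3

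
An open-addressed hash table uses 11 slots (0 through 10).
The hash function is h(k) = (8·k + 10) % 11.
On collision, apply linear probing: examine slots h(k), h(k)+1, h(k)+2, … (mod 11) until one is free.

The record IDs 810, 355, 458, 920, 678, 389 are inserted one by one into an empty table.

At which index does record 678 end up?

4

810: h=0 → slot 0
355: h=1 → slot 1
458: h=0, probe 0,1,2 → slot 2
920: h=0, probe 0,1,2,3 → slot 3
678: h=0, probe 0,1,2,3,4 → slot 4
389: h=9 → slot 9
Table: [810, 355, 458, 920, 678, ., ., ., ., 389, .]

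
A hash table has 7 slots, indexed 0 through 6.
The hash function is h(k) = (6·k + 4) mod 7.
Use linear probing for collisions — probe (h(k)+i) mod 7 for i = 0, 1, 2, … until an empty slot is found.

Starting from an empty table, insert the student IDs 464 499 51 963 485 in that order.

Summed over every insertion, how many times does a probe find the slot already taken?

6

Insert 464: h=2, slot 2 empty → index 2.
Insert 499: h=2, slot 2 occupied → index 3.
Insert 51: h=2, slots 2,3 occupied → index 4.
Insert 963: h=0, slot 0 empty → index 0.
Insert 485: h=2, slots 2,3,4 occupied → index 5.
Table: [963, _, 464, 499, 51, 485, _]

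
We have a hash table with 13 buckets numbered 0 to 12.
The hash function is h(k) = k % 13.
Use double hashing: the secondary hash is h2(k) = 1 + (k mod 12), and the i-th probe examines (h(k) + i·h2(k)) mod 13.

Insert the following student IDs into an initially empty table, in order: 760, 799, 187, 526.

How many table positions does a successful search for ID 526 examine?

2

760 hashes to 6; slot 6 is free -> place at 6.
799 hashes to 6, h2=8; 6 taken -> place at 1.
187 hashes to 5; slot 5 is free -> place at 5.
526 hashes to 6, h2=11; 6 taken -> place at 4.
Table: [∅, 799, ∅, ∅, 526, 187, 760, ∅, ∅, ∅, ∅, ∅, ∅]
Lookup 526: h=6, h2=11, probe 6,4 → found at 4.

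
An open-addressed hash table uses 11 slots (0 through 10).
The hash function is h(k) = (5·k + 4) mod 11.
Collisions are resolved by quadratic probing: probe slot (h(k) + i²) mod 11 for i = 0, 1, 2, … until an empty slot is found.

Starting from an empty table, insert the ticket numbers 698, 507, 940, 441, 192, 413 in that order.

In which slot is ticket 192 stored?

0

698: h=7 → slot 7
507: h=9 → slot 9
940: h=7, probe 7,8 → slot 8
441: h=9, probe 9,10 → slot 10
192: h=7, probe 7,8,0 → slot 0
413: h=1 → slot 1
Table: [192, 413, ., ., ., ., ., 698, 940, 507, 441]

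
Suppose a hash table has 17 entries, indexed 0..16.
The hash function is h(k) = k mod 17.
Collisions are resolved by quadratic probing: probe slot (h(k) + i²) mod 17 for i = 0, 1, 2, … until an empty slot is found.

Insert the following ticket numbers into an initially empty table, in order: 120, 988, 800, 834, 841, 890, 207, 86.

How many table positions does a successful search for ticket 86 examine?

120: h=1 -> slot 1
988: h=2 -> slot 2
800: h=1, probe 1,2,5 -> slot 5
834: h=1, probe 1,2,5,10 -> slot 10
841: h=8 -> slot 8
890: h=6 -> slot 6
207: h=3 -> slot 3
86: h=1, probe 1,2,5,10,0 -> slot 0
Table: [86, 120, 988, 207, —, 800, 890, —, 841, —, 834, —, —, —, —, —, —]
Lookup 86: h=1, probe 1,2,5,10,0 → found at 0.

5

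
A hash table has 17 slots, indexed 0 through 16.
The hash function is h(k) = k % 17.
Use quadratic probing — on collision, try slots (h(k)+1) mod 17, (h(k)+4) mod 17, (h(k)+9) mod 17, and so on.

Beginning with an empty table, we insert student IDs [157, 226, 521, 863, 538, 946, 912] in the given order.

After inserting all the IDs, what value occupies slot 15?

157: h=4 → slot 4
226: h=5 → slot 5
521: h=11 → slot 11
863: h=13 → slot 13
538: h=11, probe 11,12 → slot 12
946: h=11, probe 11,12,15 → slot 15
912: h=11, probe 11,12,15,3 → slot 3
Table: [-, -, -, 912, 157, 226, -, -, -, -, -, 521, 538, 863, -, 946, -]

946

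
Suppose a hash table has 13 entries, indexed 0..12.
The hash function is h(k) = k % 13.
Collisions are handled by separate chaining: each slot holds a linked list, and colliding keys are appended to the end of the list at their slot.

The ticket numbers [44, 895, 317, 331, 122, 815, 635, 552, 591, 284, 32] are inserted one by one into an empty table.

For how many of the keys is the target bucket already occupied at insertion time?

Insert 44: h=5, bucket 5 empty -> new chain.
Insert 895: h=11, bucket 11 empty -> new chain.
Insert 317: h=5, bucket 5 nonempty -> append to chain.
Insert 331: h=6, bucket 6 empty -> new chain.
Insert 122: h=5, bucket 5 nonempty -> append to chain.
Insert 815: h=9, bucket 9 empty -> new chain.
Insert 635: h=11, bucket 11 nonempty -> append to chain.
Insert 552: h=6, bucket 6 nonempty -> append to chain.
Insert 591: h=6, bucket 6 nonempty -> append to chain.
Insert 284: h=11, bucket 11 nonempty -> append to chain.
Insert 32: h=6, bucket 6 nonempty -> append to chain.
Final buckets:
0: _
1: _
2: _
3: _
4: _
5: 44 -> 317 -> 122
6: 331 -> 552 -> 591 -> 32
7: _
8: _
9: 815
10: _
11: 895 -> 635 -> 284
12: _

7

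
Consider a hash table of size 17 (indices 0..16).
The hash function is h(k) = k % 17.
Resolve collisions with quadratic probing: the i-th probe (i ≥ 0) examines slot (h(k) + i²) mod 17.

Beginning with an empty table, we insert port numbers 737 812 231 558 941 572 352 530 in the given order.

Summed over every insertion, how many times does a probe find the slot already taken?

1

737 hashes to 6; slot 6 is free -> place at 6.
812 hashes to 13; slot 13 is free -> place at 13.
231 hashes to 10; slot 10 is free -> place at 10.
558 hashes to 14; slot 14 is free -> place at 14.
941 hashes to 6; 6 taken -> place at 7.
572 hashes to 11; slot 11 is free -> place at 11.
352 hashes to 12; slot 12 is free -> place at 12.
530 hashes to 3; slot 3 is free -> place at 3.
Table: [∅, ∅, ∅, 530, ∅, ∅, 737, 941, ∅, ∅, 231, 572, 352, 812, 558, ∅, ∅]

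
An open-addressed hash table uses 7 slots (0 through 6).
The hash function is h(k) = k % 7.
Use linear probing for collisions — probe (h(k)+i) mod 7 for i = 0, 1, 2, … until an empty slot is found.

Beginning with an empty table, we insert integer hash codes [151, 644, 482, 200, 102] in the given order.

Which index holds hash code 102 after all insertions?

1

Insert 151: h=4, slot 4 empty -> index 4.
Insert 644: h=0, slot 0 empty -> index 0.
Insert 482: h=6, slot 6 empty -> index 6.
Insert 200: h=4, slot 4 occupied -> index 5.
Insert 102: h=4, slots 4,5,6,0 occupied -> index 1.
Table: [644, 102, —, —, 151, 200, 482]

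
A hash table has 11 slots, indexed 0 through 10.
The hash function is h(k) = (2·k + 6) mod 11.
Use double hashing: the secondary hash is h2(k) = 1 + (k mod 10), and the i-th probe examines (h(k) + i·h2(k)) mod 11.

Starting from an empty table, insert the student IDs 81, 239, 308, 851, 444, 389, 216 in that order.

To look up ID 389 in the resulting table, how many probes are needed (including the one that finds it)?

2

81: h=3 -> slot 3
239: h=0 -> slot 0
308: h=6 -> slot 6
851: h=3, h2=2, probe 3,5 -> slot 5
444: h=3, h2=5, probe 3,8 -> slot 8
389: h=3, h2=10, probe 3,2 -> slot 2
216: h=9 -> slot 9
Table: [239, ∅, 389, 81, ∅, 851, 308, ∅, 444, 216, ∅]
Lookup 389: h=3, h2=10, probe 3,2 → found at 2.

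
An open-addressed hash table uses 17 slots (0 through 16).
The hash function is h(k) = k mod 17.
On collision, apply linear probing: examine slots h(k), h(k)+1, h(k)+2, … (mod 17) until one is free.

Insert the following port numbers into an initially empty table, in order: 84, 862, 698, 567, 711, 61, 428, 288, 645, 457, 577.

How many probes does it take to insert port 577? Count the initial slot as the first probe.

84: h=16 -> slot 16
862: h=12 -> slot 12
698: h=1 -> slot 1
567: h=6 -> slot 6
711: h=14 -> slot 14
61: h=10 -> slot 10
428: h=3 -> slot 3
288: h=16, probe 16,0 -> slot 0
645: h=16, probe 16,0,1,2 -> slot 2
457: h=15 -> slot 15
577: h=16, probe 16,0,1,2,3,4 -> slot 4
Table: [288, 698, 645, 428, 577, _, 567, _, _, _, 61, _, 862, _, 711, 457, 84]

6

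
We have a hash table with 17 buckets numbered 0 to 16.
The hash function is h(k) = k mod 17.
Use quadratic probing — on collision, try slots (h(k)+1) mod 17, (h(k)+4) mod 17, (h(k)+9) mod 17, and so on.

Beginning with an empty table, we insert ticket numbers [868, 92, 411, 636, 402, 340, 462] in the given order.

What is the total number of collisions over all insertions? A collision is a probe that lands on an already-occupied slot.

2

Insert 868: h=1, slot 1 empty => index 1.
Insert 92: h=7, slot 7 empty => index 7.
Insert 411: h=3, slot 3 empty => index 3.
Insert 636: h=7, slot 7 occupied => index 8.
Insert 402: h=11, slot 11 empty => index 11.
Insert 340: h=0, slot 0 empty => index 0.
Insert 462: h=3, slot 3 occupied => index 4.
Table: [340, 868, _, 411, 462, _, _, 92, 636, _, _, 402, _, _, _, _, _]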